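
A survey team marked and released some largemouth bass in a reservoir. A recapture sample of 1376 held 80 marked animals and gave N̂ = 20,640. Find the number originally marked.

From N = M·C/R: M = N·R / C = 20640·80 / 1376 = 1651200 / 1376 = 1200.

M = 1200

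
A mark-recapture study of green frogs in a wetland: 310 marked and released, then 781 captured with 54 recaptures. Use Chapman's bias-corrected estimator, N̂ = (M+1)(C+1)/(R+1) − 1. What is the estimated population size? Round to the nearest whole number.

N̂ = (310+1)(781+1)/(54+1) − 1 = 311·782/55 − 1
= 243202/55 − 1 ≈ 4421.9 − 1 ≈ 4420.9 → 4421

N ≈ 4421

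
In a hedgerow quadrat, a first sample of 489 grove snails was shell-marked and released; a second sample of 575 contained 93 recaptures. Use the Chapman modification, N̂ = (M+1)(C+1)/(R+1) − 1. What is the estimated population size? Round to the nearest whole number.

N ≈ 3002

N̂ = (489+1)(575+1)/(93+1) − 1 = 490·576/94 − 1
= 282240/94 − 1 ≈ 3002.6 − 1 ≈ 3001.6 → 3002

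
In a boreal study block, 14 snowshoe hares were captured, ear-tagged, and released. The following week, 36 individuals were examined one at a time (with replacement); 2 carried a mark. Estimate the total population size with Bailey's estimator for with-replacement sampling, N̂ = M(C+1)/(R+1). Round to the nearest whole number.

N̂ = 14·(36+1)/(2+1) = 14·37/3 = 518/3 ≈ 172.7 → 173

N ≈ 173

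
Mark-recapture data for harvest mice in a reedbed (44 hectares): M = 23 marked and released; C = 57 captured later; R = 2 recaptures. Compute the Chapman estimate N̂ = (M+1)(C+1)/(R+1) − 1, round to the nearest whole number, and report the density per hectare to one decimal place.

N̂ = 24·58/3 − 1 = 1392/3 − 1 = 463
Density = N̂ / area = 463 / 44 ≈ 10.52 → 10.5 per hectare

density ≈ 10.5 harvest mice per hectare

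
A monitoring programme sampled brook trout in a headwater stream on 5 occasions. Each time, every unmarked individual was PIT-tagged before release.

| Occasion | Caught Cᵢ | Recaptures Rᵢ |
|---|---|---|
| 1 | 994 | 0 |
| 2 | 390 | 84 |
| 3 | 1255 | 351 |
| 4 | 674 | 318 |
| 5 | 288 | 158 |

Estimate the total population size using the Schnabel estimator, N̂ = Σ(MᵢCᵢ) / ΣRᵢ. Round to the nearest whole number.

N ≈ 4656

Marked at large before each occasion: Mᵢ = Σⱼ<ᵢ (Cⱼ − Rⱼ) → M1=0, M2=994, M3=1300, M4=2204, M5=2560
Σ MᵢCᵢ = 0·994 + 994·390 + 1300·1255 + 2204·674 + 2560·288 = 0 + 387660 + 1631500 + 1485496 + 737280 = 4241936
Σ Rᵢ = 0 + 84 + 351 + 318 + 158 = 911
N̂ = 4241936 / 911 ≈ 4656.4 → 4656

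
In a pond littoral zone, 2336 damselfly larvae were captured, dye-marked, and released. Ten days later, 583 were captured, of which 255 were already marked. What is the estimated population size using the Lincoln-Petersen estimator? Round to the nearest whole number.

N ≈ 5341

N = (2336 × 583) / 255 = 1361888 / 255 ≈ 5340.7 → 5341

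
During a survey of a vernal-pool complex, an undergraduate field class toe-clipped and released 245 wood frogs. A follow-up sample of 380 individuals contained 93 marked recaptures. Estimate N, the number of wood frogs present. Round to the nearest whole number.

The marked fraction in the recapture sample should equal the marked fraction in the population: 93/380 = 245/N.
N = (245 × 380) / 93 = 93100 / 93 ≈ 1001.1 → 1001

N ≈ 1001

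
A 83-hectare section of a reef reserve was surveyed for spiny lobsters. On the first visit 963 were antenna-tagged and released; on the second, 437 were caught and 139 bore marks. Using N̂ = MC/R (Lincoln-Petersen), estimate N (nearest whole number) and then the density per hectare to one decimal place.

density ≈ 36.5 spiny lobsters per hectare

N̂ = 963·437/139 = 420831/139 ≈ 3027.6 → 3028
Density = N̂ / area = 3028 / 83 ≈ 36.48 → 36.5 per hectare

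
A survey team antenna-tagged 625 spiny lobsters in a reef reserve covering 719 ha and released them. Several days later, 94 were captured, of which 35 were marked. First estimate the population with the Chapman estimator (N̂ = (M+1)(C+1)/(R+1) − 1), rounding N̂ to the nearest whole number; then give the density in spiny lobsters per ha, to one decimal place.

density ≈ 2.3 spiny lobsters per ha

N̂ = 626·95/36 − 1 = 59470/36 − 1 ≈ 1650.9 → 1651
Density = N̂ / area = 1651 / 719 ≈ 2.30 → 2.3 per ha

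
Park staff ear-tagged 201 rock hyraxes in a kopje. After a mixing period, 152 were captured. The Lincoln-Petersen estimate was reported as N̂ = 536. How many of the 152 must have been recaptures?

R = 57

From N = M·C/R: R = M·C / N = 201·152 / 536 = 30552 / 536 = 57.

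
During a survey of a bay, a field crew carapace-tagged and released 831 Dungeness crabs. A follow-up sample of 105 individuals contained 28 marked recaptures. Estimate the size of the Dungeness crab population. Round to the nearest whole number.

N ≈ 3116

If marked individuals mix randomly, R/C ≈ M/N, giving N ≈ M·C/R.
N = (831 × 105) / 28 = 87255 / 28 ≈ 3116.2 → 3116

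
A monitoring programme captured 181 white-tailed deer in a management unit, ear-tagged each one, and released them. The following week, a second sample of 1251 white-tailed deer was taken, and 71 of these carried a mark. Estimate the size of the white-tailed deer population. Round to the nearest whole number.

N ≈ 3189

The marked fraction in the recapture sample should equal the marked fraction in the population: 71/1251 = 181/N.
N = (181 × 1251) / 71 = 226431 / 71 ≈ 3189.2 → 3189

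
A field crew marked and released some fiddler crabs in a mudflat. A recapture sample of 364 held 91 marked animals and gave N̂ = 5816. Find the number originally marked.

M = 1454

From N = M·C/R: M = N·R / C = 5816·91 / 364 = 529256 / 364 = 1454.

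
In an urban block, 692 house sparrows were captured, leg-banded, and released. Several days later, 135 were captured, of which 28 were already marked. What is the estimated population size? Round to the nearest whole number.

The marked fraction in the recapture sample should equal the marked fraction in the population: 28/135 = 692/N.
N = (692 × 135) / 28 = 93420 / 28 ≈ 3336.4 → 3336

N ≈ 3336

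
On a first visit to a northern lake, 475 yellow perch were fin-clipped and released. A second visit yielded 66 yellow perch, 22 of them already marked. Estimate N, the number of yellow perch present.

N = 1425

Lincoln-Petersen assumes M/N = R/C, so N = M·C / R.
N = (475 × 66) / 22 = 31350 / 22 = 1425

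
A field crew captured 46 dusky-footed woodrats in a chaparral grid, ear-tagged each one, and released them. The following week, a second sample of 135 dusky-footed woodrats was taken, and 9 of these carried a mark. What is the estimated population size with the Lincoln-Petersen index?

N = 690

N = (46 × 135) / 9 = 6210 / 9 = 690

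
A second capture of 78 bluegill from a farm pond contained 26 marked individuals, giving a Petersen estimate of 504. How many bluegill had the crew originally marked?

From N = M·C/R: M = N·R / C = 504·26 / 78 = 13104 / 78 = 168.

M = 168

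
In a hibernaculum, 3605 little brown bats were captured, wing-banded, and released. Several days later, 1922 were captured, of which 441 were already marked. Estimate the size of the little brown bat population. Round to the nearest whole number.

The marked fraction in the recapture sample should equal the marked fraction in the population: 441/1922 = 3605/N.
N = (3605 × 1922) / 441 = 6928810 / 441 ≈ 15711.6 → 15712

N ≈ 15,712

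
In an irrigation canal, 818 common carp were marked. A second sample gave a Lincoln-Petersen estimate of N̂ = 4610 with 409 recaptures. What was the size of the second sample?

From N = M·C/R: C = N·R / M = 4610·409 / 818 = 1885490 / 818 = 2305.

C = 2305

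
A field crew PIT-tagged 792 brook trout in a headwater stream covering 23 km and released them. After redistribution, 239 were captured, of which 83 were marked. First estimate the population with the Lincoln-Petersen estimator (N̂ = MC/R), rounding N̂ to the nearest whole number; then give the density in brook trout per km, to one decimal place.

N̂ = 792·239/83 = 189288/83 ≈ 2280.6 → 2281
Density = N̂ / area = 2281 / 23 ≈ 99.17 → 99.2 per km

density ≈ 99.2 brook trout per km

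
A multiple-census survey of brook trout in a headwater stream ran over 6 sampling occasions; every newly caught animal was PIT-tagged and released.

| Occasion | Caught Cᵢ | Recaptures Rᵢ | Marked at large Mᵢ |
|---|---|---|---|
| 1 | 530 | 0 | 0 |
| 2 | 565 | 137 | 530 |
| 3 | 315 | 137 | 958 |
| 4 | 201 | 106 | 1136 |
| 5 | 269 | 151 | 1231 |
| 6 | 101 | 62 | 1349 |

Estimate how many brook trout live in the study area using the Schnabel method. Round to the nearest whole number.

N ≈ 2187

Σ MᵢCᵢ = 0·530 + 530·565 + 958·315 + 1136·201 + 1231·269 + 1349·101 = 0 + 299450 + 301770 + 228336 + 331139 + 136249 = 1296944
Σ Rᵢ = 0 + 137 + 137 + 106 + 151 + 62 = 593
N̂ = 1296944 / 593 ≈ 2187.1 → 2187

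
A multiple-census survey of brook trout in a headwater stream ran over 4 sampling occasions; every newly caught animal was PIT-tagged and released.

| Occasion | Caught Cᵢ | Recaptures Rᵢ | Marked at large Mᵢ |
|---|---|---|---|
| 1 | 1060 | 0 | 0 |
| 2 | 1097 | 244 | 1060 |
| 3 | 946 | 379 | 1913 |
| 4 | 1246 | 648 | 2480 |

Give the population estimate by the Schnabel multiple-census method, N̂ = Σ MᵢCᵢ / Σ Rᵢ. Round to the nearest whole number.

N ≈ 4770

Σ MᵢCᵢ = 0·1060 + 1060·1097 + 1913·946 + 2480·1246 = 0 + 1162820 + 1809698 + 3090080 = 6062598
Σ Rᵢ = 0 + 244 + 379 + 648 = 1271
N̂ = 6062598 / 1271 ≈ 4769.9 → 4770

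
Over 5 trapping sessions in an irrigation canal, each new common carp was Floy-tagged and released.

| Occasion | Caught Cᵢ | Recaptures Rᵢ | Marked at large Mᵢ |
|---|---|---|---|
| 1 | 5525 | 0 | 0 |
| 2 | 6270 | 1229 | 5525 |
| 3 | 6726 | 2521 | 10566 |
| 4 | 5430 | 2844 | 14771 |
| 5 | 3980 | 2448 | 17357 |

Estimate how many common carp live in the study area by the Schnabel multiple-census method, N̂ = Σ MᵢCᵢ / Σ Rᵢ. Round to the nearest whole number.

Σ MᵢCᵢ = 0·5525 + 5525·6270 + 10566·6726 + 14771·5430 + 17357·3980 = 0 + 34641750 + 71066916 + 80206530 + 69080860 = 254996056
Σ Rᵢ = 0 + 1229 + 2521 + 2844 + 2448 = 9042
N̂ = 254996056 / 9042 ≈ 28201.3 → 28201

N ≈ 28,201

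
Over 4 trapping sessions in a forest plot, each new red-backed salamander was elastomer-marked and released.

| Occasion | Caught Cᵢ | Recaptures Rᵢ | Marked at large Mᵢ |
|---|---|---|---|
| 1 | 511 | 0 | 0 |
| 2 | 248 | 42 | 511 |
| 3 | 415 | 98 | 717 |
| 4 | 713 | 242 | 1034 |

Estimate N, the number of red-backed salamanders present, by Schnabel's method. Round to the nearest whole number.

N ≈ 3041

Σ MᵢCᵢ = 0·511 + 511·248 + 717·415 + 1034·713 = 0 + 126728 + 297555 + 737242 = 1161525
Σ Rᵢ = 0 + 42 + 98 + 242 = 382
N̂ = 1161525 / 382 ≈ 3040.6 → 3041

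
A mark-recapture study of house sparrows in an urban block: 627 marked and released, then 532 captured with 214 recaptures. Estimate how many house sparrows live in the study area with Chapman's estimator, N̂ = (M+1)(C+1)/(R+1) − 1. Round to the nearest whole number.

N̂ = (627+1)(532+1)/(214+1) − 1 = 628·533/215 − 1
= 334724/215 − 1 ≈ 1556.9 − 1 ≈ 1555.9 → 1556

N ≈ 1556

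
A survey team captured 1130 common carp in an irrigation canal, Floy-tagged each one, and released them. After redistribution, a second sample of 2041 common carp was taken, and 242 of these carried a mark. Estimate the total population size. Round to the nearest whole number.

N ≈ 9530

N = (1130 × 2041) / 242 = 2306330 / 242 ≈ 9530.3 → 9530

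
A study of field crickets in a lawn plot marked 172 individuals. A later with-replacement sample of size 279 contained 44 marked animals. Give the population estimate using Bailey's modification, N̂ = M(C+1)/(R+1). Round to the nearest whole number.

N ≈ 1070

N̂ = 172·(279+1)/(44+1) = 172·280/45 = 48160/45 ≈ 1070.2 → 1070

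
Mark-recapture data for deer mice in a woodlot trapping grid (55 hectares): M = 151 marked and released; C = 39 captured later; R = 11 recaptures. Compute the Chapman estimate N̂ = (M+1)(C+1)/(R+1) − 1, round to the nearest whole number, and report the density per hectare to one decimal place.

density ≈ 9.2 deer mice per hectare

N̂ = 152·40/12 − 1 = 6080/12 − 1 ≈ 505.7 → 506
Density = N̂ / area = 506 / 55 ≈ 9.20 → 9.2 per hectare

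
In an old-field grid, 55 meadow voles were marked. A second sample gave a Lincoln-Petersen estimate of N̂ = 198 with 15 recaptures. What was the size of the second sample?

C = 54

From N = M·C/R: C = N·R / M = 198·15 / 55 = 2970 / 55 = 54.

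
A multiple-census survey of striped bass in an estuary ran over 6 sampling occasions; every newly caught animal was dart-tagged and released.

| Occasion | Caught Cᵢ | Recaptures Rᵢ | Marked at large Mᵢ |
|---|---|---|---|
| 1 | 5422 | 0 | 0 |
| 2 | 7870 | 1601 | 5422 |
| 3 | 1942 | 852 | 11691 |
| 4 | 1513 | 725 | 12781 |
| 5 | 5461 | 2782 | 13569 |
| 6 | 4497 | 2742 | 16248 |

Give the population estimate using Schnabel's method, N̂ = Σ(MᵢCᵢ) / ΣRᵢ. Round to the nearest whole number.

N ≈ 26,647

Σ MᵢCᵢ = 0·5422 + 5422·7870 + 11691·1942 + 12781·1513 + 13569·5461 + 16248·4497 = 0 + 42671140 + 22703922 + 19337653 + 74100309 + 73067256 = 231880280
Σ Rᵢ = 0 + 1601 + 852 + 725 + 2782 + 2742 = 8702
N̂ = 231880280 / 8702 ≈ 26646.8 → 26647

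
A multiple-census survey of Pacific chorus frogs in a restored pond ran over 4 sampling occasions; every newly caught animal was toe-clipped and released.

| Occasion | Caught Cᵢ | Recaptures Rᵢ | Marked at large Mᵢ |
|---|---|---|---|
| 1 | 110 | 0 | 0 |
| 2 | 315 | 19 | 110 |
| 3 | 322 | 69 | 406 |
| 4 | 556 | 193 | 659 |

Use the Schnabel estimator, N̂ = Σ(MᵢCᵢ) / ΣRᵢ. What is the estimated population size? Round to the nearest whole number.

N ≈ 1892

Σ MᵢCᵢ = 0·110 + 110·315 + 406·322 + 659·556 = 0 + 34650 + 130732 + 366404 = 531786
Σ Rᵢ = 0 + 19 + 69 + 193 = 281
N̂ = 531786 / 281 ≈ 1892.48 → 1892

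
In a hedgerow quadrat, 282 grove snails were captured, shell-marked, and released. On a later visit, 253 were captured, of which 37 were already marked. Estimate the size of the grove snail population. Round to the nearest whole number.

The marked fraction in the recapture sample should equal the marked fraction in the population: 37/253 = 282/N.
N = (282 × 253) / 37 = 71346 / 37 ≈ 1928.3 → 1928

N ≈ 1928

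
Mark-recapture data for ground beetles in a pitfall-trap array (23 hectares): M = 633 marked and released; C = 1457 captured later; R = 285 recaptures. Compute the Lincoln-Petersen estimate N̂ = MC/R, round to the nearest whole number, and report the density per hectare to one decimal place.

N̂ = 633·1457/285 = 922281/285 ≈ 3236.1 → 3236
Density = N̂ / area = 3236 / 23 ≈ 140.70 → 140.7 per hectare

density ≈ 140.7 ground beetles per hectare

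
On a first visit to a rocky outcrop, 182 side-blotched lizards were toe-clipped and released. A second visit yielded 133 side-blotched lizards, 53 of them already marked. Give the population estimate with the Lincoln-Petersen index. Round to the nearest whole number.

The marked fraction in the recapture sample should equal the marked fraction in the population: 53/133 = 182/N.
N = (182 × 133) / 53 = 24206 / 53 ≈ 456.7 → 457

N ≈ 457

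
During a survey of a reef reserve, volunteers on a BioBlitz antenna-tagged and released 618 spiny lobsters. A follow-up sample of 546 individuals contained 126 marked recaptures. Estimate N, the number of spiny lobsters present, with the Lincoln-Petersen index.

The marked fraction in the recapture sample should equal the marked fraction in the population: 126/546 = 618/N.
N = (618 × 546) / 126 = 337428 / 126 = 2678

N = 2678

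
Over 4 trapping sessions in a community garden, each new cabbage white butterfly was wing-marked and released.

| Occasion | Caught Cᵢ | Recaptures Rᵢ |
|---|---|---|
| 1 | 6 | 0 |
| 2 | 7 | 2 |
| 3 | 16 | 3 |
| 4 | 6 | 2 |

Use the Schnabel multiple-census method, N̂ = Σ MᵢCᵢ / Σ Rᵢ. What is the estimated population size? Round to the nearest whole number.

N ≈ 52

Marked at large before each occasion: Mᵢ = Σⱼ<ᵢ (Cⱼ − Rⱼ) → M1=0, M2=6, M3=11, M4=24
Σ MᵢCᵢ = 0·6 + 6·7 + 11·16 + 24·6 = 0 + 42 + 176 + 144 = 362
Σ Rᵢ = 0 + 2 + 3 + 2 = 7
N̂ = 362 / 7 ≈ 51.7 → 52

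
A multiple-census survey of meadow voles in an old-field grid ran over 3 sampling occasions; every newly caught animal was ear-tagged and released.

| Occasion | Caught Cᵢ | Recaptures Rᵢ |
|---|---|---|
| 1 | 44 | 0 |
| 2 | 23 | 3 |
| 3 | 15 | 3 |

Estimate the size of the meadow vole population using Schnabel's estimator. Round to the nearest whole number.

N ≈ 329

Marked at large before each occasion: Mᵢ = Σⱼ<ᵢ (Cⱼ − Rⱼ) → M1=0, M2=44, M3=64
Σ MᵢCᵢ = 0·44 + 44·23 + 64·15 = 0 + 1012 + 960 = 1972
Σ Rᵢ = 0 + 3 + 3 = 6
N̂ = 1972 / 6 ≈ 328.7 → 329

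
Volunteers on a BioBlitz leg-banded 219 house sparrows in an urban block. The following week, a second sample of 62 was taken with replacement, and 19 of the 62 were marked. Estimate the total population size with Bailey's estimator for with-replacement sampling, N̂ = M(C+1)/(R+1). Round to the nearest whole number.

N ≈ 690

N̂ = 219·(62+1)/(19+1) = 219·63/20 = 13797/20 ≈ 689.9 → 690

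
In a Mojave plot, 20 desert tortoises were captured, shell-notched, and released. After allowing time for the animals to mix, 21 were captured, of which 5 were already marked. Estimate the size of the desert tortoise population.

N = 84

The marked fraction in the recapture sample should equal the marked fraction in the population: 5/21 = 20/N.
N = (20 × 21) / 5 = 420 / 5 = 84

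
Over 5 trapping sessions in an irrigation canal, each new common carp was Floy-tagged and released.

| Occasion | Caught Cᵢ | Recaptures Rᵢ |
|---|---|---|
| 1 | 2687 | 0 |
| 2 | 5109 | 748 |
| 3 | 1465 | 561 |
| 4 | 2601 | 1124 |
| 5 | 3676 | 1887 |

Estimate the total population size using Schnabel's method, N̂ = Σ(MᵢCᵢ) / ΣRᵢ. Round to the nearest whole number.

Marked at large before each occasion: Mᵢ = Σⱼ<ᵢ (Cⱼ − Rⱼ) → M1=0, M2=2687, M3=7048, M4=7952, M5=9429
Σ MᵢCᵢ = 0·2687 + 2687·5109 + 7048·1465 + 7952·2601 + 9429·3676 = 0 + 13727883 + 10325320 + 20683152 + 34661004 = 79397359
Σ Rᵢ = 0 + 748 + 561 + 1124 + 1887 = 4320
N̂ = 79397359 / 4320 ≈ 18379.0 → 18379

N ≈ 18,379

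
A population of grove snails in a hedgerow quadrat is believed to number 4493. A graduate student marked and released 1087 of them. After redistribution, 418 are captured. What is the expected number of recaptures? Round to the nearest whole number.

The marked fraction of the population is 1087/4493, so in a sample of 418 expect C·(M/N) marked.
E[R] = 1087 × 418 / 4493 = 454366 / 4493 ≈ 101.1 → 101

expected recaptures ≈ 101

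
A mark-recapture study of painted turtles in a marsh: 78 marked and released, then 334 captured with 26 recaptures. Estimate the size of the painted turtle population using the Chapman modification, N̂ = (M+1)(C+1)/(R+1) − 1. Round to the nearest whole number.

N ≈ 979

N̂ = (78+1)(334+1)/(26+1) − 1 = 79·335/27 − 1
= 26465/27 − 1 ≈ 980.2 − 1 ≈ 979.2 → 979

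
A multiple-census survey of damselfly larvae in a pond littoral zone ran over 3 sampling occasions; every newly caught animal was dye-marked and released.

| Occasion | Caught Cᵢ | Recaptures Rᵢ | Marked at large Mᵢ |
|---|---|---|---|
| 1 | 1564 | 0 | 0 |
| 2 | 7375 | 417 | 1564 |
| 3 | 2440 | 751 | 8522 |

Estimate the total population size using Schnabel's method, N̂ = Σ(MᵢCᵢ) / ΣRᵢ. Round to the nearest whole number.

Σ MᵢCᵢ = 0·1564 + 1564·7375 + 8522·2440 = 0 + 11534500 + 20793680 = 32328180
Σ Rᵢ = 0 + 417 + 751 = 1168
N̂ = 32328180 / 1168 ≈ 27678.2 → 27678

N ≈ 27,678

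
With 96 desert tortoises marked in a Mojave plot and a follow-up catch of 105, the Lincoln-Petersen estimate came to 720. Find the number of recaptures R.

R = 14

From N = M·C/R: R = M·C / N = 96·105 / 720 = 10080 / 720 = 14.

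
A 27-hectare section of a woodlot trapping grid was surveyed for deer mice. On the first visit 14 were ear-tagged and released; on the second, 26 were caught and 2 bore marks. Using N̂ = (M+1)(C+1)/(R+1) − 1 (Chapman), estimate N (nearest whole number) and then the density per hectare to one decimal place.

density ≈ 5.0 deer mice per hectare

N̂ = 15·27/3 − 1 = 405/3 − 1 = 134
Density = N̂ / area = 134 / 27 ≈ 4.96 → 5.0 per hectare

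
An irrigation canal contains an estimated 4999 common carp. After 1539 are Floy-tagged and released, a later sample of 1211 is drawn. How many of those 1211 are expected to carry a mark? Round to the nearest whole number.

Expected recaptures E[R] = M·C / N.
E[R] = 1539 × 1211 / 4999 = 1863729 / 4999 ≈ 372.8 → 373

expected recaptures ≈ 373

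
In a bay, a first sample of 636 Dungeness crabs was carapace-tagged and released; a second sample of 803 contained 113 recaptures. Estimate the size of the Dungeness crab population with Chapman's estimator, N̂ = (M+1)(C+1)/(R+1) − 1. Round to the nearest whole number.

N̂ = (636+1)(803+1)/(113+1) − 1 = 637·804/114 − 1
= 512148/114 − 1 ≈ 4492.5 − 1 ≈ 4491.5 → 4492

N ≈ 4492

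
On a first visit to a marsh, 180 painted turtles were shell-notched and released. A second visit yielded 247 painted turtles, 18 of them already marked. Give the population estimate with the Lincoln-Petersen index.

N = 2470

N = (180 × 247) / 18 = 44460 / 18 = 2470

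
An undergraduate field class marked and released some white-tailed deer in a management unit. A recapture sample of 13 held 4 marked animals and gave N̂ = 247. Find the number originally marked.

M = 76

From N = M·C/R: M = N·R / C = 247·4 / 13 = 988 / 13 = 76.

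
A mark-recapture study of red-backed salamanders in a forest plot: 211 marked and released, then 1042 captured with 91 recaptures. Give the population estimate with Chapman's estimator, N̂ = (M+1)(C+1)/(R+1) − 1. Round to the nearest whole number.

N ≈ 2402

N̂ = (211+1)(1042+1)/(91+1) − 1 = 212·1043/92 − 1
= 221116/92 − 1 ≈ 2403.4 − 1 ≈ 2402.4 → 2402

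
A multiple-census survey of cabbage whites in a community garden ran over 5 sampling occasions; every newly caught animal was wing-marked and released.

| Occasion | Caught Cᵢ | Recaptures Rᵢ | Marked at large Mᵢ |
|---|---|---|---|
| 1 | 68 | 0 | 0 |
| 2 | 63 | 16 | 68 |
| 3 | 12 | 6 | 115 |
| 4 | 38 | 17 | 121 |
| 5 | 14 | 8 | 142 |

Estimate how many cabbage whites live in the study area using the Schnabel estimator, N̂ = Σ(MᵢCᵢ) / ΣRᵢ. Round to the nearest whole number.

N ≈ 261

Σ MᵢCᵢ = 0·68 + 68·63 + 115·12 + 121·38 + 142·14 = 0 + 4284 + 1380 + 4598 + 1988 = 12250
Σ Rᵢ = 0 + 16 + 6 + 17 + 8 = 47
N̂ = 12250 / 47 ≈ 260.6 → 261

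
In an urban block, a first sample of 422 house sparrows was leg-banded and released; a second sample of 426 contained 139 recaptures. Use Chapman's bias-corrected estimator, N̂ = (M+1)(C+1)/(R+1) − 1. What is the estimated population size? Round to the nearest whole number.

N̂ = (422+1)(426+1)/(139+1) − 1 = 423·427/140 − 1
= 180621/140 − 1 ≈ 1290.2 − 1 ≈ 1289.2 → 1289

N ≈ 1289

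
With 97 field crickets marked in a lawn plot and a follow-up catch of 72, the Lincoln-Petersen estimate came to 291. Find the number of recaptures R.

From N = M·C/R: R = M·C / N = 97·72 / 291 = 6984 / 291 = 24.

R = 24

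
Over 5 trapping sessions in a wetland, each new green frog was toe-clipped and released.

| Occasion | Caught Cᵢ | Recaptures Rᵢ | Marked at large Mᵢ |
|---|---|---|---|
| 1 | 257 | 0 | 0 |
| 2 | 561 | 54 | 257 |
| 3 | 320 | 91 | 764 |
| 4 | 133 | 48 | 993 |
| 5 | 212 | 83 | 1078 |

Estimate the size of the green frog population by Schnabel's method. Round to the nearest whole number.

N ≈ 2715

Σ MᵢCᵢ = 0·257 + 257·561 + 764·320 + 993·133 + 1078·212 = 0 + 144177 + 244480 + 132069 + 228536 = 749262
Σ Rᵢ = 0 + 54 + 91 + 48 + 83 = 276
N̂ = 749262 / 276 ≈ 2714.7 → 2715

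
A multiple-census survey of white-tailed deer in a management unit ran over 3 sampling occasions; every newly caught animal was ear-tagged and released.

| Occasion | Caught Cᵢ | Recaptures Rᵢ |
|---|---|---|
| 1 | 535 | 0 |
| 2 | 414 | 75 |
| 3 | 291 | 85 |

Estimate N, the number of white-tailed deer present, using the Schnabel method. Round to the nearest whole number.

N ≈ 2974

Marked at large before each occasion: Mᵢ = Σⱼ<ᵢ (Cⱼ − Rⱼ) → M1=0, M2=535, M3=874
Σ MᵢCᵢ = 0·535 + 535·414 + 874·291 = 0 + 221490 + 254334 = 475824
Σ Rᵢ = 0 + 75 + 85 = 160
N̂ = 475824 / 160 ≈ 2973.9 → 2974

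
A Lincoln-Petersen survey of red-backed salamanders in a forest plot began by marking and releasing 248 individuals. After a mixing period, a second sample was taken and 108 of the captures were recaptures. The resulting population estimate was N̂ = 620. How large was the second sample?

C = 270

From N = M·C/R: C = N·R / M = 620·108 / 248 = 66960 / 248 = 270.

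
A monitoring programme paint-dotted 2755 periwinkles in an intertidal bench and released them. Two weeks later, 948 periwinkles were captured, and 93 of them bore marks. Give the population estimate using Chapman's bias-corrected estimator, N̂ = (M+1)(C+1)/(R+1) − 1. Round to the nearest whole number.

N ≈ 27,823

N̂ = (2755+1)(948+1)/(93+1) − 1 = 2756·949/94 − 1
= 2615444/94 − 1 ≈ 27823.9 − 1 ≈ 27822.9 → 27823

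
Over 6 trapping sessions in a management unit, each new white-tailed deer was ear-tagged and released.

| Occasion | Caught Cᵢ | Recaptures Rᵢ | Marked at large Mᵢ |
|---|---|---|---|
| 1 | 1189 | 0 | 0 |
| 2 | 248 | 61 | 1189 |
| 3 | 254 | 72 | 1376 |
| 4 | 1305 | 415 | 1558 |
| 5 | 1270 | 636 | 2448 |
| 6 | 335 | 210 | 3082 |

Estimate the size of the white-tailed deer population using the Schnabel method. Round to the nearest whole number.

Σ MᵢCᵢ = 0·1189 + 1189·248 + 1376·254 + 1558·1305 + 2448·1270 + 3082·335 = 0 + 294872 + 349504 + 2033190 + 3108960 + 1032470 = 6818996
Σ Rᵢ = 0 + 61 + 72 + 415 + 636 + 210 = 1394
N̂ = 6818996 / 1394 ≈ 4891.7 → 4892

N ≈ 4892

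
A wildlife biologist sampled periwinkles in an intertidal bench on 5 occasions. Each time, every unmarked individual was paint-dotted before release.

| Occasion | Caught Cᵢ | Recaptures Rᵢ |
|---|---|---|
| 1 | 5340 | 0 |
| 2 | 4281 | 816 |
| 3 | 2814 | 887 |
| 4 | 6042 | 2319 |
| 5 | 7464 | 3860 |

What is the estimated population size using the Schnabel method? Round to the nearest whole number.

Marked at large before each occasion: Mᵢ = Σⱼ<ᵢ (Cⱼ − Rⱼ) → M1=0, M2=5340, M3=8805, M4=10732, M5=14455
Σ MᵢCᵢ = 0·5340 + 5340·4281 + 8805·2814 + 10732·6042 + 14455·7464 = 0 + 22860540 + 24777270 + 64842744 + 107892120 = 220372674
Σ Rᵢ = 0 + 816 + 887 + 2319 + 3860 = 7882
N̂ = 220372674 / 7882 ≈ 27959.0 → 27959

N ≈ 27,959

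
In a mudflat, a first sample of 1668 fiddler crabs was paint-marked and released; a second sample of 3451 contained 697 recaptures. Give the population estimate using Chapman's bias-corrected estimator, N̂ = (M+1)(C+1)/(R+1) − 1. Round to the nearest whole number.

N ≈ 8253

N̂ = (1668+1)(3451+1)/(697+1) − 1 = 1669·3452/698 − 1
= 5761388/698 − 1 ≈ 8254.1 − 1 ≈ 8253.1 → 8253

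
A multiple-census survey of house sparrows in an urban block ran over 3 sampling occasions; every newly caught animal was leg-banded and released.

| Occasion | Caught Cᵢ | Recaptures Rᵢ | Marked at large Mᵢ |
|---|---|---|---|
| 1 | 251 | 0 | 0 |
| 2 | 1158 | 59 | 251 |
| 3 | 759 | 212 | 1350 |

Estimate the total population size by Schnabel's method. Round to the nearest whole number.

Σ MᵢCᵢ = 0·251 + 251·1158 + 1350·759 = 0 + 290658 + 1024650 = 1315308
Σ Rᵢ = 0 + 59 + 212 = 271
N̂ = 1315308 / 271 ≈ 4853.5 → 4854

N ≈ 4854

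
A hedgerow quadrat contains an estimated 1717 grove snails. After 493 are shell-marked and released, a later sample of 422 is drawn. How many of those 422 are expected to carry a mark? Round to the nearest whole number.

The marked fraction of the population is 493/1717, so in a sample of 422 expect C·(M/N) marked.
E[R] = 493 × 422 / 1717 = 208046 / 1717 ≈ 121.2 → 121

expected recaptures ≈ 121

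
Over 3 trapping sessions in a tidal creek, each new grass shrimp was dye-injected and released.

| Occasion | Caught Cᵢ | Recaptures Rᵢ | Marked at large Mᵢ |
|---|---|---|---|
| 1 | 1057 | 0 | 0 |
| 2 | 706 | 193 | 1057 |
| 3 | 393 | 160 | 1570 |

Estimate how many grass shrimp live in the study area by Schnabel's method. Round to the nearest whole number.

N ≈ 3862

Σ MᵢCᵢ = 0·1057 + 1057·706 + 1570·393 = 0 + 746242 + 617010 = 1363252
Σ Rᵢ = 0 + 193 + 160 = 353
N̂ = 1363252 / 353 ≈ 3861.9 → 3862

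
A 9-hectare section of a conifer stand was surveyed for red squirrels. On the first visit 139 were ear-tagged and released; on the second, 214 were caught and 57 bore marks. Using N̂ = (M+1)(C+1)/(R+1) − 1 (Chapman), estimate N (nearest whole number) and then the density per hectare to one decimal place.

N̂ = 140·215/58 − 1 = 30100/58 − 1 ≈ 518.0 → 518
Density = N̂ / area = 518 / 9 ≈ 57.56 → 57.6 per hectare

density ≈ 57.6 red squirrels per hectare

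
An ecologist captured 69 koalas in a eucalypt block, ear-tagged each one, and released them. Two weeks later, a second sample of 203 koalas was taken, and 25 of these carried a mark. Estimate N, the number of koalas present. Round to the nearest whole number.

The marked fraction in the recapture sample should equal the marked fraction in the population: 25/203 = 69/N.
N = (69 × 203) / 25 = 14007 / 25 ≈ 560.3 → 560

N ≈ 560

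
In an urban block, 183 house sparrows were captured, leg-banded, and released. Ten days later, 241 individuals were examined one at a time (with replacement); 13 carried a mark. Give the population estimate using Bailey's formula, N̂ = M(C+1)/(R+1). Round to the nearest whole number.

N ≈ 3163

N̂ = 183·(241+1)/(13+1) = 183·242/14 = 44286/14 ≈ 3163.3 → 3163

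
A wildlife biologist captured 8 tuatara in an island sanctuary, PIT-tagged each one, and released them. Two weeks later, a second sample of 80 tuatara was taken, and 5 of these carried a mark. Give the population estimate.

Lincoln-Petersen assumes M/N = R/C, so N = M·C / R.
N = (8 × 80) / 5 = 640 / 5 = 128

N = 128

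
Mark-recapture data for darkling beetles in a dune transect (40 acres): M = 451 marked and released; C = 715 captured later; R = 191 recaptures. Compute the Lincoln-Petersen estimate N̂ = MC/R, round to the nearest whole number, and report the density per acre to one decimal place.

density ≈ 42.2 darkling beetles per acre

N̂ = 451·715/191 = 322465/191 ≈ 1688.3 → 1688
Density = N̂ / area = 1688 / 40 ≈ 42.20 → 42.2 per acre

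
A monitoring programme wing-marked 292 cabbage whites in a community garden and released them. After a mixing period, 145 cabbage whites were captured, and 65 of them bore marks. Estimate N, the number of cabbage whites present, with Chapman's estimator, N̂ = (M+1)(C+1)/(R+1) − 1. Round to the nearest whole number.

N̂ = (292+1)(145+1)/(65+1) − 1 = 293·146/66 − 1
= 42778/66 − 1 ≈ 648.2 − 1 ≈ 647.2 → 647

N ≈ 647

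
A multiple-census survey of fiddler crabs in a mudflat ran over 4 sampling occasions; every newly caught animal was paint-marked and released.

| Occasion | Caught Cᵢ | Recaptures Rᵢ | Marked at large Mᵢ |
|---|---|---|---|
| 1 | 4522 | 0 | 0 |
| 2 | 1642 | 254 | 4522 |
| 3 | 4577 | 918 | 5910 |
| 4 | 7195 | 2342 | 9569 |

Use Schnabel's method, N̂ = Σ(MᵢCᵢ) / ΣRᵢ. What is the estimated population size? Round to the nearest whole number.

Σ MᵢCᵢ = 0·4522 + 4522·1642 + 5910·4577 + 9569·7195 = 0 + 7425124 + 27050070 + 68848955 = 103324149
Σ Rᵢ = 0 + 254 + 918 + 2342 = 3514
N̂ = 103324149 / 3514 ≈ 29403.6 → 29404

N ≈ 29,404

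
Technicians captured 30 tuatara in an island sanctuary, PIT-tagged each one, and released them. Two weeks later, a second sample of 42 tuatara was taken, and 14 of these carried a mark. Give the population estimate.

N = 90

If marked individuals mix randomly, R/C ≈ M/N, giving N ≈ M·C/R.
N = (30 × 42) / 14 = 1260 / 14 = 90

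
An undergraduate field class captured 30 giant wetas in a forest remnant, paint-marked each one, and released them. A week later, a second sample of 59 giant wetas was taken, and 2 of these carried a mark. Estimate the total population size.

Lincoln-Petersen assumes M/N = R/C, so N = M·C / R.
N = (30 × 59) / 2 = 1770 / 2 = 885

N = 885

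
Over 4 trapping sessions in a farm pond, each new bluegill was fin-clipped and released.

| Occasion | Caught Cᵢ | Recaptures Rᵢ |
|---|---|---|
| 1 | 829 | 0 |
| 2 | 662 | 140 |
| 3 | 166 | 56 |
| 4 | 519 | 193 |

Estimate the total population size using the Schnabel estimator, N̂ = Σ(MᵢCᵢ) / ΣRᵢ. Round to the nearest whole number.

Marked at large before each occasion: Mᵢ = Σⱼ<ᵢ (Cⱼ − Rⱼ) → M1=0, M2=829, M3=1351, M4=1461
Σ MᵢCᵢ = 0·829 + 829·662 + 1351·166 + 1461·519 = 0 + 548798 + 224266 + 758259 = 1531323
Σ Rᵢ = 0 + 140 + 56 + 193 = 389
N̂ = 1531323 / 389 ≈ 3936.6 → 3937

N ≈ 3937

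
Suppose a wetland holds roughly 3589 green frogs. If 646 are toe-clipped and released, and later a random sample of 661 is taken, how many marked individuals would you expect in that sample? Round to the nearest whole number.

The marked fraction of the population is 646/3589, so in a sample of 661 expect C·(M/N) marked.
E[R] = 646 × 661 / 3589 = 427006 / 3589 ≈ 119.0 → 119

expected recaptures ≈ 119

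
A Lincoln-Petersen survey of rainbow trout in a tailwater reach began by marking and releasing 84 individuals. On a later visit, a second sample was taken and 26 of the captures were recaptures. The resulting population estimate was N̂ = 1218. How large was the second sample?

From N = M·C/R: C = N·R / M = 1218·26 / 84 = 31668 / 84 = 377.

C = 377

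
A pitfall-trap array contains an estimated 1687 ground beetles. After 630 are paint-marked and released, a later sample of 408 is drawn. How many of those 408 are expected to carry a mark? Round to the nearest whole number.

expected recaptures ≈ 152

Expected recaptures E[R] = M·C / N.
E[R] = 630 × 408 / 1687 = 257040 / 1687 ≈ 152.4 → 152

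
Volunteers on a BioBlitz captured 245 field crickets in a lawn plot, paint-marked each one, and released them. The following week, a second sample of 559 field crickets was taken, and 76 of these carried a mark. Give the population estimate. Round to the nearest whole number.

N = (245 × 559) / 76 = 136955 / 76 ≈ 1802.0 → 1802

N ≈ 1802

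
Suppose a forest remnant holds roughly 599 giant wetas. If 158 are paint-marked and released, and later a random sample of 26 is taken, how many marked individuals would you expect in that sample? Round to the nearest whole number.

expected recaptures ≈ 7

Expected recaptures E[R] = M·C / N.
E[R] = 158 × 26 / 599 = 4108 / 599 ≈ 6.9 → 7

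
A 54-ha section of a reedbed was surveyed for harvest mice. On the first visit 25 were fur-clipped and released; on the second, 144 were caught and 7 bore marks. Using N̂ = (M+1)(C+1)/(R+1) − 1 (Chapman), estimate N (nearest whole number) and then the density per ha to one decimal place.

N̂ = 26·145/8 − 1 = 3770/8 − 1 ≈ 470.2 → 470
Density = N̂ / area = 470 / 54 ≈ 8.70 → 8.7 per ha

density ≈ 8.7 harvest mice per ha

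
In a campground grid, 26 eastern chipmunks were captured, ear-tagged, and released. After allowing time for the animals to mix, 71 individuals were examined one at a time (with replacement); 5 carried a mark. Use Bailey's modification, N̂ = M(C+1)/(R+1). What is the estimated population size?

N̂ = 26·(71+1)/(5+1) = 26·72/6 = 1872/6 = 312

N = 312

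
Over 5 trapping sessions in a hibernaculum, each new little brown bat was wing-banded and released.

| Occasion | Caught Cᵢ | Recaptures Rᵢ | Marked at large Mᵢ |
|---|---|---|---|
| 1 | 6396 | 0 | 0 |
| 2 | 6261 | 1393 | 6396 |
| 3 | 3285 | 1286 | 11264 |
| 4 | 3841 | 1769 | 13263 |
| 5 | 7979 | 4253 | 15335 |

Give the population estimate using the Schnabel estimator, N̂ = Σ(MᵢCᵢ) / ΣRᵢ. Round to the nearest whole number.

Σ MᵢCᵢ = 0·6396 + 6396·6261 + 11264·3285 + 13263·3841 + 15335·7979 = 0 + 40045356 + 37002240 + 50943183 + 122357965 = 250348744
Σ Rᵢ = 0 + 1393 + 1286 + 1769 + 4253 = 8701
N̂ = 250348744 / 8701 ≈ 28772.4 → 28772

N ≈ 28,772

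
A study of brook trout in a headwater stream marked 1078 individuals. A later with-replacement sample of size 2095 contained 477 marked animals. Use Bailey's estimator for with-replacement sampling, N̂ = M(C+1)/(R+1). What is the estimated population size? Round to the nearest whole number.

N ≈ 4727

N̂ = 1078·(2095+1)/(477+1) = 1078·2096/478 = 2259488/478 ≈ 4727.0 → 4727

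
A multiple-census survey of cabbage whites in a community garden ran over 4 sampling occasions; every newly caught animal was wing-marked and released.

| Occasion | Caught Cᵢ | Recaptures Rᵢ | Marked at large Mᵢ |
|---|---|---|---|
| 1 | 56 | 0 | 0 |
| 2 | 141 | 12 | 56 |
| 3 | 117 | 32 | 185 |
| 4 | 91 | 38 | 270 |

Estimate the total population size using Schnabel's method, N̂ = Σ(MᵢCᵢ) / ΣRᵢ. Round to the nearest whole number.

N ≈ 660

Σ MᵢCᵢ = 0·56 + 56·141 + 185·117 + 270·91 = 0 + 7896 + 21645 + 24570 = 54111
Σ Rᵢ = 0 + 12 + 32 + 38 = 82
N̂ = 54111 / 82 ≈ 659.9 → 660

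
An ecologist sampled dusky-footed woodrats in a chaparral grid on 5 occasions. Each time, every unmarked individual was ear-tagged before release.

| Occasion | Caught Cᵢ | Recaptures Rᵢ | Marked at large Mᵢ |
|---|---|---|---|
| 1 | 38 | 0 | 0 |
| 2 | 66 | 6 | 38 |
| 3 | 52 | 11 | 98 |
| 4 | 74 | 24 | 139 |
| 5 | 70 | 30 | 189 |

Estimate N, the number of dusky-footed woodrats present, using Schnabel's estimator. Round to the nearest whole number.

N ≈ 438

Σ MᵢCᵢ = 0·38 + 38·66 + 98·52 + 139·74 + 189·70 = 0 + 2508 + 5096 + 10286 + 13230 = 31120
Σ Rᵢ = 0 + 6 + 11 + 24 + 30 = 71
N̂ = 31120 / 71 ≈ 438.3 → 438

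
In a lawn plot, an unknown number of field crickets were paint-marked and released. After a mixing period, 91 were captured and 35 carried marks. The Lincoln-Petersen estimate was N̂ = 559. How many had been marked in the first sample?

From N = M·C/R: M = N·R / C = 559·35 / 91 = 19565 / 91 = 215.

M = 215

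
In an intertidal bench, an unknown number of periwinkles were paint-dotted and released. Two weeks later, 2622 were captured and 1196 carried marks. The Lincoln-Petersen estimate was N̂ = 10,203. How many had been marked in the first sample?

From N = M·C/R: M = N·R / C = 10203·1196 / 2622 = 12202788 / 2622 = 4654.

M = 4654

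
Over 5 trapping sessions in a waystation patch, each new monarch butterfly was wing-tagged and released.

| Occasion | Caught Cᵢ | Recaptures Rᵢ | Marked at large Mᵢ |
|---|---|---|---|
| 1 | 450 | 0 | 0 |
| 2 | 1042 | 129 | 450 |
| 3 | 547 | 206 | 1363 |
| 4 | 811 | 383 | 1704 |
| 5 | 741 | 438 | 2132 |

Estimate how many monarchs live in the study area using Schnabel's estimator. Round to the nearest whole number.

N ≈ 3613

Σ MᵢCᵢ = 0·450 + 450·1042 + 1363·547 + 1704·811 + 2132·741 = 0 + 468900 + 745561 + 1381944 + 1579812 = 4176217
Σ Rᵢ = 0 + 129 + 206 + 383 + 438 = 1156
N̂ = 4176217 / 1156 ≈ 3612.6 → 3613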